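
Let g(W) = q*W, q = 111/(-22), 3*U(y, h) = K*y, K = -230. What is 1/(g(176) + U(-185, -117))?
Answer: 3/39886 ≈ 7.5214e-5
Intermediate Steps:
U(y, h) = -230*y/3 (U(y, h) = (-230*y)/3 = -230*y/3)
q = -111/22 (q = 111*(-1/22) = -111/22 ≈ -5.0455)
g(W) = -111*W/22
1/(g(176) + U(-185, -117)) = 1/(-111/22*176 - 230/3*(-185)) = 1/(-888 + 42550/3) = 1/(39886/3) = 3/39886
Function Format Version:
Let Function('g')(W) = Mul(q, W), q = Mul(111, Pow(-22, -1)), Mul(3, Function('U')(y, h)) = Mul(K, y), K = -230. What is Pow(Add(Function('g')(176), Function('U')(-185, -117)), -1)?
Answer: Rational(3, 39886) ≈ 7.5214e-5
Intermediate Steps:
Function('U')(y, h) = Mul(Rational(-230, 3), y) (Function('U')(y, h) = Mul(Rational(1, 3), Mul(-230, y)) = Mul(Rational(-230, 3), y))
q = Rational(-111, 22) (q = Mul(111, Rational(-1, 22)) = Rational(-111, 22) ≈ -5.0455)
Function('g')(W) = Mul(Rational(-111, 22), W)
Pow(Add(Function('g')(176), Function('U')(-185, -117)), -1) = Pow(Add(Mul(Rational(-111, 22), 176), Mul(Rational(-230, 3), -185)), -1) = Pow(Add(-888, Rational(42550, 3)), -1) = Pow(Rational(39886, 3), -1) = Rational(3, 39886)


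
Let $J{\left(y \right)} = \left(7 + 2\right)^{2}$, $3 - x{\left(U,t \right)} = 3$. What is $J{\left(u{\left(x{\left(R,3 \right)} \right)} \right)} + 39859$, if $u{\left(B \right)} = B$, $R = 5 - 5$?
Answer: $39940$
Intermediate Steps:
$R = 0$ ($R = 5 - 5 = 0$)
$x{\left(U,t \right)} = 0$ ($x{\left(U,t \right)} = 3 - 3 = 0$)
$J{\left(y \right)} = 81$ ($J{\left(y \right)} = 9^{2} = 81$)
$J{\left(u{\left(x{\left(R,3 \right)} \right)} \right)} + 39859 = 81 + 39859 = 39940$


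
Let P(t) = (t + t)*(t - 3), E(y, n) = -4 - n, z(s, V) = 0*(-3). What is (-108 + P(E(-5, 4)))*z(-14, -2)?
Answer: 0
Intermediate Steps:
z(s, V) = 0
P(t) = 2*t*(-3 + t) (P(t) = (2*t)*(-3 + t) = 2*t*(-3 + t))
(-108 + P(E(-5, 4)))*z(-14, -2) = (-108 + 2*(-4 - 1*4)*(-3 + (-4 - 1*4)))*0 = (-108 + 2*(-4 - 4)*(-3 + (-4 - 4)))*0 = (-108 + 2*(-8)*(-3 - 8))*0 = (-108 + 2*(-8)*(-11))*0 = (-108 + 176)*0 = 68*0 = 0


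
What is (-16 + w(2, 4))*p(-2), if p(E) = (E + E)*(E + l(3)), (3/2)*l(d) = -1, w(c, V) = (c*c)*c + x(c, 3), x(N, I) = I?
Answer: -160/3 ≈ -53.333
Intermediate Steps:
w(c, V) = 3 + c³ (w(c, V) = (c*c)*c + 3 = c²*c + 3 = c³ + 3 = 3 + c³)
l(d) = -⅔ (l(d) = (⅔)*(-1) = -⅔)
p(E) = 2*E*(-⅔ + E) (p(E) = (E + E)*(E - ⅔) = (2*E)*(-⅔ + E) = 2*E*(-⅔ + E))
(-16 + w(2, 4))*p(-2) = (-16 + (3 + 2³))*((⅔)*(-2)*(-2 + 3*(-2))) = (-16 + (3 + 8))*((⅔)*(-2)*(-2 - 6)) = (-16 + 11)*((⅔)*(-2)*(-8)) = -5*32/3 = -160/3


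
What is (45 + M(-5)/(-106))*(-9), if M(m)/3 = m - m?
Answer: -405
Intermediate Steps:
M(m) = 0 (M(m) = 3*(m - m) = 3*0 = 0)
(45 + M(-5)/(-106))*(-9) = (45 + 0/(-106))*(-9) = (45 + 0*(-1/106))*(-9) = (45 + 0)*(-9) = 45*(-9) = -405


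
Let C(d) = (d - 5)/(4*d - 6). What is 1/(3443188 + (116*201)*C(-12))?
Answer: 9/31054754 ≈ 2.8981e-7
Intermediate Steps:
C(d) = (-5 + d)/(-6 + 4*d)
1/(3443188 + (116*201)*C(-12)) = 1/(3443188 + (116*201)*((-5 - 12)/(2*(-3 + 2*(-12))))) = 1/(3443188 + 23316*((½)*(-17)/(-3 - 24))) = 1/(3443188 + 23316*((½)*(-17)/(-27))) = 1/(3443188 + 23316*((½)*(-1/27)*(-17))) = 1/(3443188 + 23316*(17/54)) = 1/(3443188 + 66062/9) = 1/(31054754/9) = 9/31054754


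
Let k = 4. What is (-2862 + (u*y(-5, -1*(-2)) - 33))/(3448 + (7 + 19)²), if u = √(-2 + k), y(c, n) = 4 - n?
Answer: -2895/4124 + √2/2062 ≈ -0.70130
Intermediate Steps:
u = √2 (u = √(-2 + 4) = √2 ≈ 1.4142)
(-2862 + (u*y(-5, -1*(-2)) - 33))/(3448 + (7 + 19)²) = (-2862 + (√2*(4 - (-1)*(-2)) - 33))/(3448 + (7 + 19)²) = (-2862 + (√2*(4 - 1*2) - 33))/(3448 + 26²) = (-2862 + (√2*(4 - 2) - 33))/(3448 + 676) = (-2862 + (√2*2 - 33))/4124 = (-2862 + (2*√2 - 33))*(1/4124) = (-2862 + (-33 + 2*√2))*(1/4124) = (-2895 + 2*√2)*(1/4124) = -2895/4124 + √2/2062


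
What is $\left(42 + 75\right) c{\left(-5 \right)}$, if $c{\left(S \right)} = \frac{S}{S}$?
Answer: $117$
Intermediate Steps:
$c{\left(S \right)} = 1$
$\left(42 + 75\right) c{\left(-5 \right)} = \left(42 + 75\right) 1 = 117 \cdot 1 = 117$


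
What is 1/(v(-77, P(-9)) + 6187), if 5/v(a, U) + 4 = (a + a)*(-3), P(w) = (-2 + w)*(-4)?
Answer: 458/2833651 ≈ 0.00016163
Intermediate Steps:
P(w) = 8 - 4*w
v(a, U) = 5/(-4 - 6*a) (v(a, U) = 5/(-4 + (a + a)*(-3)) = 5/(-4 + (2*a)*(-3)) = 5/(-4 - 6*a))
1/(v(-77, P(-9)) + 6187) = 1/(-5/(4 + 6*(-77)) + 6187) = 1/(-5/(4 - 462) + 6187) = 1/(-5/(-458) + 6187) = 1/(-5*(-1/458) + 6187) = 1/(5/458 + 6187) = 1/(2833651/458) = 458/2833651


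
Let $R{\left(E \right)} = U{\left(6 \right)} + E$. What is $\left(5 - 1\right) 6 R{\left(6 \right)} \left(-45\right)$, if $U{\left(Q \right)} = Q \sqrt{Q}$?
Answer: $-6480 - 6480 \sqrt{6} \approx -22353.0$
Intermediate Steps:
$U{\left(Q \right)} = Q^{\frac{3}{2}}$
$R{\left(E \right)} = E + 6 \sqrt{6}$ ($R{\left(E \right)} = 6^{\frac{3}{2}} + E = 6 \sqrt{6} + E = E + 6 \sqrt{6}$)
$\left(5 - 1\right) 6 R{\left(6 \right)} \left(-45\right) = \left(5 - 1\right) 6 \left(6 + 6 \sqrt{6}\right) \left(-45\right) = 4 \cdot 6 \left(6 + 6 \sqrt{6}\right) \left(-45\right) = 24 \left(6 + 6 \sqrt{6}\right) \left(-45\right) = \left(144 + 144 \sqrt{6}\right) \left(-45\right) = -6480 - 6480 \sqrt{6}$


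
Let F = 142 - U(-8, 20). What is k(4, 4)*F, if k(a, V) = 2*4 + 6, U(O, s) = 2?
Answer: 1960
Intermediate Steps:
k(a, V) = 14 (k(a, V) = 8 + 6 = 14)
F = 140 (F = 142 - 1*2 = 142 - 2 = 140)
k(4, 4)*F = 14*140 = 1960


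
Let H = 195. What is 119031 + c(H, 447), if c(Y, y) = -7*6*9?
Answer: 118653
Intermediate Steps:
c(Y, y) = -378 (c(Y, y) = -42*9 = -378)
119031 + c(H, 447) = 119031 - 378 = 118653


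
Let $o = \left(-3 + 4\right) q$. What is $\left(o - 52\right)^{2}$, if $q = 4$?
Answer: $2304$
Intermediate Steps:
$o = 4$ ($o = \left(-3 + 4\right) 4 = 1 \cdot 4 = 4$)
$\left(o - 52\right)^{2} = \left(4 - 52\right)^{2} = \left(-48\right)^{2} = 2304$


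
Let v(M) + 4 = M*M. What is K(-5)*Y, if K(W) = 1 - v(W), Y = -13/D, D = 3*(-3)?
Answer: -260/9 ≈ -28.889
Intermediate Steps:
D = -9
Y = 13/9 (Y = -13/(-9) = -13*(-⅑) = 13/9 ≈ 1.4444)
v(M) = -4 + M² (v(M) = -4 + M*M = -4 + M²)
K(W) = 5 - W² (K(W) = 1 - (-4 + W²) = 1 + (4 - W²) = 5 - W²)
K(-5)*Y = (5 - 1*(-5)²)*(13/9) = (5 - 1*25)*(13/9) = (5 - 25)*(13/9) = -20*13/9 = -260/9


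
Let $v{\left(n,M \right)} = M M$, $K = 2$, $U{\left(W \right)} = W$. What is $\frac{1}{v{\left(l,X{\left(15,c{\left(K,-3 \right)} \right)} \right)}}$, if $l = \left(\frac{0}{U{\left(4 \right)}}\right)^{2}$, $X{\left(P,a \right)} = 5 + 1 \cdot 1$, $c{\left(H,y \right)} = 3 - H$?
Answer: $\frac{1}{36} \approx 0.027778$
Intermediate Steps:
$X{\left(P,a \right)} = 6$ ($X{\left(P,a \right)} = 5 + 1 = 6$)
$l = 0$ ($l = \left(\frac{0}{4}\right)^{2} = \left(0 \cdot \frac{1}{4}\right)^{2} = 0^{2} = 0$)
$v{\left(n,M \right)} = M^{2}$
$\frac{1}{v{\left(l,X{\left(15,c{\left(K,-3 \right)} \right)} \right)}} = \frac{1}{6^{2}} = \frac{1}{36}$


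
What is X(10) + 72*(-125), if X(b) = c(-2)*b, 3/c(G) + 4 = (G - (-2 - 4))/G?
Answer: -9005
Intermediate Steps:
c(G) = 3/(-4 + (6 + G)/G) (c(G) = 3/(-4 + (G - (-2 - 4))/G) = 3/(-4 + (G - 1*(-6))/G) = 3/(-4 + (G + 6)/G) = 3/(-4 + (6 + G)/G))
X(b) = -b/2 (X(b) = (-1*(-2)/(-2 - 2))*b = (-1*(-2)/(-4))*b = (-1*(-2)*(-1/4))*b = -b/2)
X(10) + 72*(-125) = -1/2*10 + 72*(-125) = -5 - 9000 = -9005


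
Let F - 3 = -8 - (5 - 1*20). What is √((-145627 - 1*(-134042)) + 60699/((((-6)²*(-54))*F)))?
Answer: I*√375455165/180 ≈ 107.65*I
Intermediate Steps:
F = 10 (F = 3 + (-8 - (5 - 1*20)) = 3 + (-8 - (5 - 20)) = 3 + (-8 - 1*(-15)) = 3 + (-8 + 15) = 3 + 7 = 10)
√((-145627 - 1*(-134042)) + 60699/((((-6)²*(-54))*F))) = √((-145627 - 1*(-134042)) + 60699/((((-6)²*(-54))*10))) = √((-145627 + 134042) + 60699/(((36*(-54))*10))) = √(-11585 + 60699/((-1944*10))) = √(-11585 + 60699/(-19440)) = √(-11585 + 60699*(-1/19440)) = √(-11585 - 20233/6480) = √(-75091033/6480) = I*√375455165/180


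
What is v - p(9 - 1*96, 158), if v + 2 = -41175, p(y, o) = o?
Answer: -41335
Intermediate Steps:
v = -41177 (v = -2 - 41175 = -41177)
v - p(9 - 1*96, 158) = -41177 - 1*158 = -41177 - 158 = -41335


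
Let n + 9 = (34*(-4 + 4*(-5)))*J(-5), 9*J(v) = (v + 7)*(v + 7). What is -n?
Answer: 1115/3 ≈ 371.67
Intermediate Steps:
J(v) = (7 + v)**2/9 (J(v) = ((v + 7)*(v + 7))/9 = ((7 + v)*(7 + v))/9 = (7 + v)**2/9)
n = -1115/3 (n = -9 + (34*(-4 + 4*(-5)))*((7 - 5)**2/9) = -9 + (34*(-4 - 20))*((1/9)*2**2) = -9 + (34*(-24))*((1/9)*4) = -9 - 816*4/9 = -9 - 1088/3 = -1115/3 ≈ -371.67)
-n = -1*(-1115/3) = 1115/3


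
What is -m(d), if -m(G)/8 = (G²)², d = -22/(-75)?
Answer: 1874048/31640625 ≈ 0.059229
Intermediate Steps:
d = 22/75 (d = -22*(-1/75) = 22/75 ≈ 0.29333)
m(G) = -8*G⁴
-m(d) = -(-8)*(22/75)⁴ = -(-8)*234256/31640625 = -1*(-1874048/31640625) = 1874048/31640625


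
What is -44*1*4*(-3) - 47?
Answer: 481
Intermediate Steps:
-44*1*4*(-3) - 47 = -176*(-3) - 47 = -44*(-12) - 47 = 528 - 47 = 481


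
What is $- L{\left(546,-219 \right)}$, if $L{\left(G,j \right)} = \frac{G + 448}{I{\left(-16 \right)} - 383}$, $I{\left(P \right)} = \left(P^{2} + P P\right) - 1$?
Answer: $- \frac{497}{64} \approx -7.7656$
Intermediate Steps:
$I{\left(P \right)} = -1 + 2 P^{2}$ ($I{\left(P \right)} = \left(P^{2} + P^{2}\right) - 1 = 2 P^{2} - 1 = -1 + 2 P^{2}$)
$L{\left(G,j \right)} = \frac{7}{2} + \frac{G}{128}$ ($L{\left(G,j \right)} = \frac{G + 448}{\left(-1 + 2 \left(-16\right)^{2}\right) - 383} = \frac{448 + G}{\left(-1 + 2 \cdot 256\right) - 383} = \frac{448 + G}{\left(-1 + 512\right) - 383} = \frac{448 + G}{511 - 383} = \frac{448 + G}{128} = \left(448 + G\right) \frac{1}{128} = \frac{7}{2} + \frac{G}{128}$)
$- L{\left(546,-219 \right)} = - (\frac{7}{2} + \frac{1}{128} \cdot 546) = - (\frac{7}{2} + \frac{273}{64}) = \left(-1\right) \frac{497}{64} = - \frac{497}{64}$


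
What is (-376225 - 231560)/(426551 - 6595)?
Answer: -607785/419956 ≈ -1.4473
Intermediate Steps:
(-376225 - 231560)/(426551 - 6595) = -607785/419956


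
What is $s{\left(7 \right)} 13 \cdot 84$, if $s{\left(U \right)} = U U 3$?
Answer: $160524$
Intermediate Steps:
$s{\left(U \right)} = 3 U^{2}$ ($s{\left(U \right)} = U^{2} \cdot 3 = 3 U^{2}$)
$s{\left(7 \right)} 13 \cdot 84 = 3 \cdot 7^{2} \cdot 13 \cdot 84 = 3 \cdot 49 \cdot 13 \cdot 84 = 147 \cdot 13 \cdot 84 = 1911 \cdot 84 = 160524$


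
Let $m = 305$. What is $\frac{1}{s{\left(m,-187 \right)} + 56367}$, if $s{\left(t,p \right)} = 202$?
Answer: $\frac{1}{56569} \approx 1.7678 \cdot 10^{-5}$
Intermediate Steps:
$\frac{1}{s{\left(m,-187 \right)} + 56367} = \frac{1}{202 + 56367} = \frac{1}{56569}$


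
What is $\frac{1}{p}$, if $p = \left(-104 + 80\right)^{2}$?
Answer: $\frac{1}{576} \approx 0.0017361$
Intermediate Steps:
$p = 576$ ($p = \left(-24\right)^{2} = 576$)
$\frac{1}{p} = \frac{1}{576}$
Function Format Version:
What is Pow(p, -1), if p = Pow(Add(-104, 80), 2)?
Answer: Rational(1, 576) ≈ 0.0017361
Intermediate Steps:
p = 576 (p = Pow(-24, 2) = 576)
Pow(p, -1) = Pow(576, -1) = Rational(1, 576)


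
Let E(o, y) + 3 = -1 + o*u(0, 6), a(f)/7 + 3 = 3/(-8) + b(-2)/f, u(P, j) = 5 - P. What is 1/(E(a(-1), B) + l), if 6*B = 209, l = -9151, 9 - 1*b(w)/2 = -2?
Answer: -8/80345 ≈ -9.9571e-5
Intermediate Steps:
b(w) = 22 (b(w) = 18 - 2*(-2) = 18 + 4 = 22)
B = 209/6 (B = (1/6)*209 = 209/6 ≈ 34.833)
a(f) = -189/8 + 154/f (a(f) = -21 + 7*(3/(-8) + 22/f) = -21 + 7*(3*(-1/8) + 22/f) = -21 + 7*(-3/8 + 22/f) = -21 + (-21/8 + 154/f) = -189/8 + 154/f)
E(o, y) = -4 + 5*o (E(o, y) = -3 + (-1 + o*(5 - 1*0)) = -3 + (-1 + o*(5 + 0)) = -3 + (-1 + o*5) = -3 + (-1 + 5*o) = -4 + 5*o)
1/(E(a(-1), B) + l) = 1/((-4 + 5*(-189/8 + 154/(-1))) - 9151) = 1/((-4 + 5*(-189/8 + 154*(-1))) - 9151) = 1/((-4 + 5*(-189/8 - 154)) - 9151) = 1/((-4 + 5*(-1421/8)) - 9151) = 1/((-4 - 7105/8) - 9151) = 1/(-7137/8 - 9151) = 1/(-80345/8) = -8/80345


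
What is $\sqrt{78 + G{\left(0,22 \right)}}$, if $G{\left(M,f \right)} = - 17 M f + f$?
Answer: $10$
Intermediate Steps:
$G{\left(M,f \right)} = f - 17 M f$ ($G{\left(M,f \right)} = - 17 M f + f = f - 17 M f$)
$\sqrt{78 + G{\left(0,22 \right)}} = \sqrt{78 + 22 \left(1 - 0\right)} = \sqrt{78 + 22 \left(1 + 0\right)} = \sqrt{78 + 22 \cdot 1} = \sqrt{78 + 22} = \sqrt{100} = 10$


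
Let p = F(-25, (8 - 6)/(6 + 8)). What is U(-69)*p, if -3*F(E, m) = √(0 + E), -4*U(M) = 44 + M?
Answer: -125*I/12 ≈ -10.417*I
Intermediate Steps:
U(M) = -11 - M/4 (U(M) = -(44 + M)/4 = -11 - M/4)
F(E, m) = -√E/3 (F(E, m) = -√(0 + E)/3 = -√E/3)
p = -5*I/3 ≈ -1.6667*I
U(-69)*p = (-11 - ¼*(-69))*(-5*I/3) = (-11 + 69/4)*(-5*I/3) = 25*(-5*I/3)/4 = -125*I/12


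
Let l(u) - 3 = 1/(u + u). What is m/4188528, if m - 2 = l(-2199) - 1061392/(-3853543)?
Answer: 89403559043/70986678775188192 ≈ 1.2594e-6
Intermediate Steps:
l(u) = 3 + 1/(2*u) (l(u) = 3 + 1/(u + u) = 3 + 1/(2*u))
m = 89403559043/16947882114 (m = 2 + ((3 + (½)/(-2199)) - 1061392/(-3853543)) = 2 + ((3 + (½)*(-1/2199)) - 1061392*(-1)/3853543) = 2 + ((3 - 1/4398) - 1*(-1061392/3853543)) = 2 + (13193/4398 + 1061392/3853543) = 2 + 55507794815/16947882114 = 89403559043/16947882114 ≈ 5.2752)
m/4188528 = (89403559043/16947882114)/4188528 = (89403559043/16947882114)*(1/4188528) = 89403559043/70986678775188192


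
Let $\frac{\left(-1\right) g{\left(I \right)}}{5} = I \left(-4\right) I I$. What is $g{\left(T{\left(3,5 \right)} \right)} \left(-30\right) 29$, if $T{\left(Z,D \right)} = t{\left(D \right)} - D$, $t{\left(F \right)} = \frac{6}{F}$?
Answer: $\frac{4773864}{5} \approx 9.5477 \cdot 10^{5}$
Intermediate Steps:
$T{\left(Z,D \right)} = - D + \frac{6}{D}$ ($T{\left(Z,D \right)} = \frac{6}{D} - D = - D + \frac{6}{D}$)
$g{\left(I \right)} = 20 I^{3}$ ($g{\left(I \right)} = - 5 I \left(-4\right) I I = - 5 - 4 I I I = - 5 - 4 I^{2} I = - 5 \left(- 4 I^{3}\right) = 20 I^{3}$)
$g{\left(T{\left(3,5 \right)} \right)} \left(-30\right) 29 = 20 \left(\left(-1\right) 5 + \frac{6}{5}\right)^{3} \left(-30\right) 29 = 20 \left(-5 + 6 \cdot \frac{1}{5}\right)^{3} \left(-30\right) 29 = 20 \left(-5 + \frac{6}{5}\right)^{3} \left(-30\right) 29 = 20 \left(- \frac{19}{5}\right)^{3} \left(-30\right) 29 = 20 \left(- \frac{6859}{125}\right) \left(-30\right) 29 = \left(- \frac{27436}{25}\right) \left(-30\right) 29 = \frac{164616}{5} \cdot 29 = \frac{4773864}{5}$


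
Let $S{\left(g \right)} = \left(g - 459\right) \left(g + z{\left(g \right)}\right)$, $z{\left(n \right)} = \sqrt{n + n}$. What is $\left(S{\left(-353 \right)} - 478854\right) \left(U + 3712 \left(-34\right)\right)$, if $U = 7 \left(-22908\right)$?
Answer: $55082758952 + 232689968 i \sqrt{706} \approx 5.5083 \cdot 10^{10} + 6.1827 \cdot 10^{9} i$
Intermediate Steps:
$U = -160356$
$z{\left(n \right)} = \sqrt{2} \sqrt{n}$ ($z{\left(n \right)} = \sqrt{2 n} = \sqrt{2} \sqrt{n}$)
$S{\left(g \right)} = \left(-459 + g\right) \left(g + \sqrt{2} \sqrt{g}\right)$ ($S{\left(g \right)} = \left(g - 459\right) \left(g + \sqrt{2} \sqrt{g}\right) = \left(-459 + g\right) \left(g + \sqrt{2} \sqrt{g}\right)$)
$\left(S{\left(-353 \right)} - 478854\right) \left(U + 3712 \left(-34\right)\right) = \left(\left(\left(-353\right)^{2} - -162027 + \sqrt{2} \left(-353\right)^{\frac{3}{2}} - 459 \sqrt{2} \sqrt{-353}\right) - 478854\right) \left(-160356 + 3712 \left(-34\right)\right) = \left(\left(124609 + 162027 + \sqrt{2} \left(- 353 i \sqrt{353}\right) - 459 \sqrt{2} i \sqrt{353}\right) - 478854\right) \left(-160356 - 126208\right) = \left(\left(124609 + 162027 - 353 i \sqrt{706} - 459 i \sqrt{706}\right) - 478854\right) \left(-286564\right) = \left(\left(286636 - 812 i \sqrt{706}\right) - 478854\right) \left(-286564\right) = \left(-192218 - 812 i \sqrt{706}\right) \left(-286564\right) = 55082758952 + 232689968 i \sqrt{706}$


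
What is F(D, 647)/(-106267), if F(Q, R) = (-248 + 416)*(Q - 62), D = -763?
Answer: 19800/15181 ≈ 1.3043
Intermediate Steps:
F(Q, R) = -10416 + 168*Q (F(Q, R) = 168*(-62 + Q) = -10416 + 168*Q)
F(D, 647)/(-106267) = (-10416 + 168*(-763))/(-106267) = (-10416 - 128184)*(-1/106267) = -138600*(-1/106267) = 19800/15181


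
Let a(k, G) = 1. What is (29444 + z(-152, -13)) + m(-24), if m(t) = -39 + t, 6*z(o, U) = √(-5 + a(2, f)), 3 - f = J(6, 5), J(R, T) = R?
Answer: 29381 + I/3 ≈ 29381.0 + 0.33333*I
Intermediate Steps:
f = -3 (f = 3 - 1*6 = 3 - 6 = -3)
z(o, U) = I/3 (z(o, U) = √(-5 + 1)/6 = √(-4)/6 = (2*I)/6 = I/3)
(29444 + z(-152, -13)) + m(-24) = (29444 + I/3) + (-39 - 24) = (29444 + I/3) - 63 = 29381 + I/3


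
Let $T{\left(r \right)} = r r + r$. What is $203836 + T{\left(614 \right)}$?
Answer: $581446$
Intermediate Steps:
$T{\left(r \right)} = r + r^{2}$ ($T{\left(r \right)} = r^{2} + r = r + r^{2}$)
$203836 + T{\left(614 \right)} = 203836 + 614 \left(1 + 614\right) = 203836 + 614 \cdot 615 = 203836 + 377610 = 581446$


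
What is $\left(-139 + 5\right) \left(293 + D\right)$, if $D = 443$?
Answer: $-98624$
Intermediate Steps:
$\left(-139 + 5\right) \left(293 + D\right) = \left(-139 + 5\right) \left(293 + 443\right) = \left(-134\right) 736 = -98624$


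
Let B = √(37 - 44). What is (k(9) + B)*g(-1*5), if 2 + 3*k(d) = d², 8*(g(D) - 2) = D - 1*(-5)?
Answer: 158/3 + 2*I*√7 ≈ 52.667 + 5.2915*I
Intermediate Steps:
B = I*√7 (B = √(-7) = I*√7 ≈ 2.6458*I)
g(D) = 21/8 + D/8 (g(D) = 2 + (D - 1*(-5))/8 = 2 + (D + 5)/8 = 2 + (5 + D)/8 = 2 + (5/8 + D/8) = 21/8 + D/8)
k(d) = -⅔ + d²/3
(k(9) + B)*g(-1*5) = ((-⅔ + (⅓)*9²) + I*√7)*(21/8 + (-1*5)/8) = ((-⅔ + (⅓)*81) + I*√7)*(21/8 + (⅛)*(-5)) = ((-⅔ + 27) + I*√7)*(21/8 - 5/8) = (79/3 + I*√7)*2 = 158/3 + 2*I*√7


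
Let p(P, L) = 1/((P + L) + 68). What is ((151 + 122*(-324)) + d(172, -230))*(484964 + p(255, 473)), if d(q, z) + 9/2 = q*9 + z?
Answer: -29387408200815/1592 ≈ -1.8459e+10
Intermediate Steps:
d(q, z) = -9/2 + z + 9*q (d(q, z) = -9/2 + (q*9 + z) = -9/2 + (9*q + z) = -9/2 + (z + 9*q) = -9/2 + z + 9*q)
p(P, L) = 1/(68 + L + P) (p(P, L) = 1/((L + P) + 68) = 1/(68 + L + P))
((151 + 122*(-324)) + d(172, -230))*(484964 + p(255, 473)) = ((151 + 122*(-324)) + (-9/2 - 230 + 9*172))*(484964 + 1/(68 + 473 + 255)) = ((151 - 39528) + (-9/2 - 230 + 1548))*(484964 + 1/796) = (-39377 + 2627/2)*(484964 + 1/796) = -76127/2*386031345/796 = -29387408200815/1592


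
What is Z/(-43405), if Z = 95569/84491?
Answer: -95569/3667331855 ≈ -2.6060e-5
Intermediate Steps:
Z = 95569/84491 (Z = 95569*(1/84491) = 95569/84491 ≈ 1.1311)
Z/(-43405) = (95569/84491)/(-43405) = (95569/84491)*(-1/43405) = -95569/3667331855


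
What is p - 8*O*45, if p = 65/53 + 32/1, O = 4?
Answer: -74559/53 ≈ -1406.8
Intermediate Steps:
p = 1761/53 (p = 65*(1/53) + 32*1 = 65/53 + 32 = 1761/53 ≈ 33.226)
p - 8*O*45 = 1761/53 - 8*4*45 = 1761/53 - 32*45 = 1761/53 - 1440 = -74559/53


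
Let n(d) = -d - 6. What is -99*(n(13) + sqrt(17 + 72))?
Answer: 1881 - 99*sqrt(89) ≈ 947.04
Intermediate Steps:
n(d) = -6 - d
-99*(n(13) + sqrt(17 + 72)) = -99*((-6 - 1*13) + sqrt(17 + 72)) = -99*((-6 - 13) + sqrt(89)) = -99*(-19 + sqrt(89)) = 1881 - 99*sqrt(89)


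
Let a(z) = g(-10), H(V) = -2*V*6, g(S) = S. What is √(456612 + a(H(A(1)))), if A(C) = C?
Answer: √456602 ≈ 675.72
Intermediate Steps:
H(V) = -12*V
a(z) = -10
√(456612 + a(H(A(1)))) = √(456612 - 10) = √456602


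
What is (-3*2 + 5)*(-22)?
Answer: 22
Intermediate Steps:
(-3*2 + 5)*(-22) = (-6 + 5)*(-22) = -1*(-22) = 22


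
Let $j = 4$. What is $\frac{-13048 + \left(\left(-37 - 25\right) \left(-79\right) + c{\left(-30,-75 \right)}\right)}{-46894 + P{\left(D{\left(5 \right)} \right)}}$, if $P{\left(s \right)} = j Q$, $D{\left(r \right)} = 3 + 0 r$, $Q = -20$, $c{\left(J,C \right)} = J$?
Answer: $\frac{4090}{23487} \approx 0.17414$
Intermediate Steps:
$D{\left(r \right)} = 3$ ($D{\left(r \right)} = 3 + 0 = 3$)
$P{\left(s \right)} = -80$ ($P{\left(s \right)} = 4 \left(-20\right) = -80$)
$\frac{-13048 + \left(\left(-37 - 25\right) \left(-79\right) + c{\left(-30,-75 \right)}\right)}{-46894 + P{\left(D{\left(5 \right)} \right)}} = \frac{-13048 - \left(30 - \left(-37 - 25\right) \left(-79\right)\right)}{-46894 - 80} = \frac{-13048 - -4868}{-46974} = \left(-13048 + \left(4898 - 30\right)\right) \left(- \frac{1}{46974}\right) = \left(-13048 + 4868\right) \left(- \frac{1}{46974}\right) = \left(-8180\right) \left(- \frac{1}{46974}\right) = \frac{4090}{23487}$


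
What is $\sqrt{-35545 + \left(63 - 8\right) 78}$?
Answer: $i \sqrt{31255} \approx 176.79 i$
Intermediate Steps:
$\sqrt{-35545 + \left(63 - 8\right) 78} = \sqrt{-35545 + 55 \cdot 78} = \sqrt{-35545 + 4290} = \sqrt{-31255} = i \sqrt{31255}$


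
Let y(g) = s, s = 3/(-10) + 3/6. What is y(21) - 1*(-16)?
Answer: 81/5 ≈ 16.200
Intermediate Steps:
s = ⅕ (s = 3*(-⅒) + 3*(⅙) = -3/10 + ½ = ⅕ ≈ 0.20000)
y(g) = ⅕
y(21) - 1*(-16) = ⅕ - 1*(-16) = ⅕ + 16 = 81/5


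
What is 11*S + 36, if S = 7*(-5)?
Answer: -349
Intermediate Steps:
S = -35
11*S + 36 = 11*(-35) + 36 = -385 + 36 = -349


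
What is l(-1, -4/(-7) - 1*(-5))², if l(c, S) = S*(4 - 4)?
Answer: 0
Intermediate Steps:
l(c, S) = 0 (l(c, S) = S*0 = 0)
l(-1, -4/(-7) - 1*(-5))² = 0² = 0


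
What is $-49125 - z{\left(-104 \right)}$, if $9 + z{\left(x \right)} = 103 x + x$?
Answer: $-38300$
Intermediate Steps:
$z{\left(x \right)} = -9 + 104 x$ ($z{\left(x \right)} = -9 + \left(103 x + x\right) = -9 + 104 x$)
$-49125 - z{\left(-104 \right)} = -49125 - \left(-9 + 104 \left(-104\right)\right) = -49125 - \left(-9 - 10816\right) = -49125 - -10825 = -49125 + 10825 = -38300$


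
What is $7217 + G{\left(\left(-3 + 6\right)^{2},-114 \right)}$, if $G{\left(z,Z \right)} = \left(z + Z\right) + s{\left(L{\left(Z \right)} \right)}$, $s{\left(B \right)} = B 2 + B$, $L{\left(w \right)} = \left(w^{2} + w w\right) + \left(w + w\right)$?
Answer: $84404$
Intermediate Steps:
$L{\left(w \right)} = 2 w + 2 w^{2}$ ($L{\left(w \right)} = \left(w^{2} + w^{2}\right) + 2 w = 2 w^{2} + 2 w = 2 w + 2 w^{2}$)
$s{\left(B \right)} = 3 B$ ($s{\left(B \right)} = 2 B + B = 3 B$)
$G{\left(z,Z \right)} = Z + z + 6 Z \left(1 + Z\right)$ ($G{\left(z,Z \right)} = \left(z + Z\right) + 3 \cdot 2 Z \left(1 + Z\right) = \left(Z + z\right) + 6 Z \left(1 + Z\right) = Z + z + 6 Z \left(1 + Z\right)$)
$7217 + G{\left(\left(-3 + 6\right)^{2},-114 \right)} = 7217 + \left(-114 + \left(-3 + 6\right)^{2} + 6 \left(-114\right) \left(1 - 114\right)\right) = 7217 + \left(-114 + 3^{2} + 6 \left(-114\right) \left(-113\right)\right) = 7217 + \left(-114 + 9 + 77292\right) = 7217 + 77187 = 84404$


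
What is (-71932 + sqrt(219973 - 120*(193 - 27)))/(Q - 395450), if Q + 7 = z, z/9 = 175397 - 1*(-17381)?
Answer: -71932/1339545 + sqrt(200053)/1339545 ≈ -0.053365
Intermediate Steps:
z = 1735002 (z = 9*(175397 - 1*(-17381)) = 9*(175397 + 17381) = 9*192778 = 1735002)
Q = 1734995 (Q = -7 + 1735002 = 1734995)
(-71932 + sqrt(219973 - 120*(193 - 27)))/(Q - 395450) = (-71932 + sqrt(219973 - 120*(193 - 27)))/(1734995 - 395450) = (-71932 + sqrt(219973 - 120*166))/1339545 = (-71932 + sqrt(219973 - 19920))*(1/1339545) = (-71932 + sqrt(200053))*(1/1339545) = -71932/1339545 + sqrt(200053)/1339545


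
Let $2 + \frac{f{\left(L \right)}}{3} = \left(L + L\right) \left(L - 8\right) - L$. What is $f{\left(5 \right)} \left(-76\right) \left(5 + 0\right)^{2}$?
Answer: $210900$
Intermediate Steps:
$f{\left(L \right)} = -6 - 3 L + 6 L \left(-8 + L\right)$ ($f{\left(L \right)} = -6 + 3 \left(\left(L + L\right) \left(L - 8\right) - L\right) = -6 + 3 \left(2 L \left(-8 + L\right) - L\right) = -6 + 3 \left(- L + 2 L \left(-8 + L\right)\right) = -6 + \left(- 3 L + 6 L \left(-8 + L\right)\right) = -6 - 3 L + 6 L \left(-8 + L\right)$)
$f{\left(5 \right)} \left(-76\right) \left(5 + 0\right)^{2} = \left(-6 - 255 + 6 \cdot 5^{2}\right) \left(-76\right) \left(5 + 0\right)^{2} = \left(-6 - 255 + 6 \cdot 25\right) \left(-76\right) 5^{2} = \left(-6 - 255 + 150\right) \left(-76\right) 25 = \left(-111\right) \left(-76\right) 25 = 8436 \cdot 25 = 210900$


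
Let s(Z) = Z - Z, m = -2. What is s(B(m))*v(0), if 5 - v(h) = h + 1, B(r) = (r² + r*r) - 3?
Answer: 0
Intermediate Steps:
B(r) = -3 + 2*r² (B(r) = (r² + r²) - 3 = 2*r² - 3 = -3 + 2*r²)
s(Z) = 0
v(h) = 4 - h (v(h) = 5 - (h + 1) = 5 - (1 + h) = 5 + (-1 - h) = 4 - h)
s(B(m))*v(0) = 0*(4 - 1*0) = 0*(4 + 0) = 0*4 = 0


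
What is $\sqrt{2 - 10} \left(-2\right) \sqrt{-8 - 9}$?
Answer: $4 \sqrt{34} \approx 23.324$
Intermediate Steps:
$\sqrt{2 - 10} \left(-2\right) \sqrt{-8 - 9} = \sqrt{-8} \left(-2\right) \sqrt{-17} = 2 i \sqrt{2} \left(-2\right) i \sqrt{17} = - 4 i \sqrt{2} i \sqrt{17} = 4 \sqrt{34}$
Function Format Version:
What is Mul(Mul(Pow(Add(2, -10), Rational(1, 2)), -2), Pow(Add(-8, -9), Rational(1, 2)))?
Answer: Mul(4, Pow(34, Rational(1, 2))) ≈ 23.324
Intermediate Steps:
Mul(Mul(Pow(Add(2, -10), Rational(1, 2)), -2), Pow(Add(-8, -9), Rational(1, 2))) = Mul(Mul(Pow(-8, Rational(1, 2)), -2), Pow(-17, Rational(1, 2))) = Mul(Mul(Mul(2, I, Pow(2, Rational(1, 2))), -2), Mul(I, Pow(17, Rational(1, 2)))) = Mul(Mul(-4, I, Pow(2, Rational(1, 2))), Mul(I, Pow(17, Rational(1, 2)))) = Mul(4, Pow(34, Rational(1, 2)))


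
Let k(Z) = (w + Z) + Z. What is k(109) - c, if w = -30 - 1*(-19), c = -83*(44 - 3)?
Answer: 3610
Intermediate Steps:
c = -3403 (c = -83*41 = -3403)
w = -11 (w = -30 + 19 = -11)
k(Z) = -11 + 2*Z (k(Z) = (-11 + Z) + Z = -11 + 2*Z)
k(109) - c = (-11 + 2*109) - 1*(-3403) = (-11 + 218) + 3403 = 207 + 3403 = 3610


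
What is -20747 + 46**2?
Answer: -18631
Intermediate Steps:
-20747 + 46**2 = -20747 + 2116 = -18631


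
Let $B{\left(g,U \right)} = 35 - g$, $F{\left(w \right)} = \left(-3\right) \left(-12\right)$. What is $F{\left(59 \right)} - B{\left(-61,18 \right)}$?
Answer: $-60$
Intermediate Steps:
$F{\left(w \right)} = 36$
$F{\left(59 \right)} - B{\left(-61,18 \right)} = 36 - \left(35 - -61\right) = 36 - \left(35 + 61\right) = 36 - 96 = -60$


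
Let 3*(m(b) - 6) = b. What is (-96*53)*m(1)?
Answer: -32224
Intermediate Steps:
m(b) = 6 + b/3
(-96*53)*m(1) = (-96*53)*(6 + (⅓)*1) = -5088*(6 + ⅓) = -5088*19/3 = -32224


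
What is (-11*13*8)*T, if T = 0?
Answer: 0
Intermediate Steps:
(-11*13*8)*T = (-11*13*8)*0 = -143*8*0 = -1144*0 = 0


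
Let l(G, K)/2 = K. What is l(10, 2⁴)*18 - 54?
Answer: 522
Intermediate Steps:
l(G, K) = 2*K
l(10, 2⁴)*18 - 54 = (2*2⁴)*18 - 54 = (2*16)*18 - 54 = 32*18 - 54 = 576 - 54 = 522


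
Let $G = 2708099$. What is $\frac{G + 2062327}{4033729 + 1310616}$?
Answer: $\frac{4770426}{5344345} \approx 0.89261$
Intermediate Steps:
$\frac{G + 2062327}{4033729 + 1310616} = \frac{2708099 + 2062327}{4033729 + 1310616} = \frac{4770426}{5344345}$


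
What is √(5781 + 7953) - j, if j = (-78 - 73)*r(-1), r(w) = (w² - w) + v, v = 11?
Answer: 1963 + 3*√1526 ≈ 2080.2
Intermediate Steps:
r(w) = 11 + w² - w (r(w) = (w² - w) + 11 = 11 + w² - w)
j = -1963 (j = (-78 - 73)*(11 + (-1)² - 1*(-1)) = -151*(11 + 1 + 1) = -151*13 = -1963)
√(5781 + 7953) - j = √(5781 + 7953) - 1*(-1963) = √13734 + 1963 = 3*√1526 + 1963 = 1963 + 3*√1526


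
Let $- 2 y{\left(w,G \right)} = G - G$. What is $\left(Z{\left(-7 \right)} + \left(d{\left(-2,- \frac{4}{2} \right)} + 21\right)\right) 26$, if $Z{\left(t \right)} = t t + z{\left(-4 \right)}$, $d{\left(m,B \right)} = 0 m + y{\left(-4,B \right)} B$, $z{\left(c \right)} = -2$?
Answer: $1768$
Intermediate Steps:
$y{\left(w,G \right)} = 0$ ($y{\left(w,G \right)} = - \frac{G - G}{2} = \left(- \frac{1}{2}\right) 0 = 0$)
$d{\left(m,B \right)} = 0$ ($d{\left(m,B \right)} = 0 m + 0 B = 0 + 0 = 0$)
$Z{\left(t \right)} = -2 + t^{2}$ ($Z{\left(t \right)} = t t - 2 = t^{2} - 2 = -2 + t^{2}$)
$\left(Z{\left(-7 \right)} + \left(d{\left(-2,- \frac{4}{2} \right)} + 21\right)\right) 26 = \left(\left(-2 + \left(-7\right)^{2}\right) + \left(0 + 21\right)\right) 26 = \left(\left(-2 + 49\right) + 21\right) 26 = \left(47 + 21\right) 26 = 68 \cdot 26 = 1768$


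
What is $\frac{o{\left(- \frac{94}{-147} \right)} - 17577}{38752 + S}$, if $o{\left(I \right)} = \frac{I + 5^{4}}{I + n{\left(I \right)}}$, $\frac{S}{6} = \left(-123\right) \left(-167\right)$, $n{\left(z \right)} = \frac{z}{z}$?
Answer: $- \frac{2072044}{19520759} \approx -0.10615$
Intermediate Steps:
$n{\left(z \right)} = 1$
$S = 123246$ ($S = 6 \left(\left(-123\right) \left(-167\right)\right) = 6 \cdot 20541 = 123246$)
$o{\left(I \right)} = \frac{625 + I}{1 + I}$ ($o{\left(I \right)} = \frac{I + 5^{4}}{I + 1} = \frac{I + 625}{1 + I} = \frac{625 + I}{1 + I}$)
$\frac{o{\left(- \frac{94}{-147} \right)} - 17577}{38752 + S} = \frac{\frac{625 - \frac{94}{-147}}{1 - \frac{94}{-147}} - 17577}{38752 + 123246} = \frac{\frac{625 - - \frac{94}{147}}{1 - - \frac{94}{147}} - 17577}{161998} = \left(\frac{625 + \frac{94}{147}}{1 + \frac{94}{147}} - 17577\right) \frac{1}{161998} = \left(\frac{1}{\frac{241}{147}} \cdot \frac{91969}{147} - 17577\right) \frac{1}{161998} = \left(\frac{147}{241} \cdot \frac{91969}{147} - 17577\right) \frac{1}{161998} = \left(\frac{91969}{241} - 17577\right) \frac{1}{161998} = \left(- \frac{4144088}{241}\right) \frac{1}{161998} = - \frac{2072044}{19520759}$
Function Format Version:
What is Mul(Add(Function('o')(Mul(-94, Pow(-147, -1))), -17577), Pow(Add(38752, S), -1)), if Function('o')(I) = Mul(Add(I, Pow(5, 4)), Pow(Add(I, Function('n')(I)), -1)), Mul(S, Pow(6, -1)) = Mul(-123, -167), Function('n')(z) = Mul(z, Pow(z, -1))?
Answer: Rational(-2072044, 19520759) ≈ -0.10615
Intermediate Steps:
Function('n')(z) = 1
S = 123246 (S = Mul(6, Mul(-123, -167)) = Mul(6, 20541) = 123246)
Function('o')(I) = Mul(Pow(Add(1, I), -1), Add(625, I)) (Function('o')(I) = Mul(Add(I, Pow(5, 4)), Pow(Add(I, 1), -1)) = Mul(Add(I, 625), Pow(Add(1, I), -1)) = Mul(Add(625, I), Pow(Add(1, I), -1)) = Mul(Pow(Add(1, I), -1), Add(625, I)))
Mul(Add(Function('o')(Mul(-94, Pow(-147, -1))), -17577), Pow(Add(38752, S), -1)) = Mul(Add(Mul(Pow(Add(1, Mul(-94, Pow(-147, -1))), -1), Add(625, Mul(-94, Pow(-147, -1)))), -17577), Pow(Add(38752, 123246), -1)) = Mul(Add(Mul(Pow(Add(1, Mul(-94, Rational(-1, 147))), -1), Add(625, Mul(-94, Rational(-1, 147)))), -17577), Pow(161998, -1)) = Mul(Add(Mul(Pow(Add(1, Rational(94, 147)), -1), Add(625, Rational(94, 147))), -17577), Rational(1, 161998)) = Mul(Add(Mul(Pow(Rational(241, 147), -1), Rational(91969, 147)), -17577), Rational(1, 161998)) = Mul(Add(Mul(Rational(147, 241), Rational(91969, 147)), -17577), Rational(1, 161998)) = Mul(Add(Rational(91969, 241), -17577), Rational(1, 161998)) = Mul(Rational(-4144088, 241), Rational(1, 161998)) = Rational(-2072044, 19520759)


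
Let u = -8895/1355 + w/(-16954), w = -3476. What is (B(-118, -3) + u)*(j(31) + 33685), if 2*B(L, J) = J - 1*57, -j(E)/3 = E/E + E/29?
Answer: -81580149122575/66620743 ≈ -1.2245e+6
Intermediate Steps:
j(E) = -3 - 3*E/29 (j(E) = -3*(E/E + E/29) = -3*(1 + E*(1/29)) = -3*(1 + E/29) = -3 - 3*E/29)
u = -14609585/2297267 (u = -8895/1355 - 3476/(-16954) = -8895*1/1355 - 3476*(-1/16954) = -1779/271 + 1738/8477 = -14609585/2297267 ≈ -6.3596)
B(L, J) = -57/2 + J/2 (B(L, J) = (J - 1*57)/2 = (J - 57)/2 = (-57 + J)/2 = -57/2 + J/2)
(B(-118, -3) + u)*(j(31) + 33685) = ((-57/2 + (1/2)*(-3)) - 14609585/2297267)*((-3 - 3/29*31) + 33685) = ((-57/2 - 3/2) - 14609585/2297267)*((-3 - 93/29) + 33685) = (-30 - 14609585/2297267)*(-180/29 + 33685) = -83527595/2297267*976685/29 = -81580149122575/66620743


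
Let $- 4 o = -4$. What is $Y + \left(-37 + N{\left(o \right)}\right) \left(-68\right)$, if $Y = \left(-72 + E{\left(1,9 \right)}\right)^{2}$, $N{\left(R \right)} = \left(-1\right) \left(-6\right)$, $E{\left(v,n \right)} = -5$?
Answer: $8037$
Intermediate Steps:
$o = 1$ ($o = \left(- \frac{1}{4}\right) \left(-4\right) = 1$)
$N{\left(R \right)} = 6$
$Y = 5929$ ($Y = \left(-72 - 5\right)^{2} = \left(-77\right)^{2} = 5929$)
$Y + \left(-37 + N{\left(o \right)}\right) \left(-68\right) = 5929 + \left(-37 + 6\right) \left(-68\right) = 5929 - -2108 = 5929 + 2108 = 8037$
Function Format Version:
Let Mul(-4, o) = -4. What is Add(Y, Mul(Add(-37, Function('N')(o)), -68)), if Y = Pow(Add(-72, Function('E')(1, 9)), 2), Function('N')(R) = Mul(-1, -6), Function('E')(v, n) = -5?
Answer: 8037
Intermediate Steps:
o = 1 (o = Mul(Rational(-1, 4), -4) = 1)
Function('N')(R) = 6
Y = 5929 (Y = Pow(Add(-72, -5), 2) = Pow(-77, 2) = 5929)
Add(Y, Mul(Add(-37, Function('N')(o)), -68)) = Add(5929, Mul(Add(-37, 6), -68)) = Add(5929, Mul(-31, -68)) = Add(5929, 2108) = 8037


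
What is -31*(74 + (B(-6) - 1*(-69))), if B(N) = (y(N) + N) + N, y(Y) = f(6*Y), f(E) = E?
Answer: -2945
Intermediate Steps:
y(Y) = 6*Y
B(N) = 8*N (B(N) = (6*N + N) + N = 7*N + N = 8*N)
-31*(74 + (B(-6) - 1*(-69))) = -31*(74 + (8*(-6) - 1*(-69))) = -31*(74 + (-48 + 69)) = -31*(74 + 21) = -31*95 = -2945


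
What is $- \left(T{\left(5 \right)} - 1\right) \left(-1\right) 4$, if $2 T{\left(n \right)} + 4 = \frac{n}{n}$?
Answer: $-10$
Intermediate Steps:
$T{\left(n \right)} = - \frac{3}{2}$ ($T{\left(n \right)} = -2 + \frac{n \frac{1}{n}}{2} = -2 + \frac{1}{2} \cdot 1 = -2 + \frac{1}{2} = - \frac{3}{2}$)
$- \left(T{\left(5 \right)} - 1\right) \left(-1\right) 4 = - \left(- \frac{3}{2} - 1\right) \left(-1\right) 4 = - \frac{\left(-5\right) \left(-1\right)}{2} \cdot 4 = \left(-1\right) \frac{5}{2} \cdot 4 = \left(- \frac{5}{2}\right) 4 = -10$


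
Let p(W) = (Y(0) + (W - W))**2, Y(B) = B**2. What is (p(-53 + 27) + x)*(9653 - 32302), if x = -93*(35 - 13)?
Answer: 46339854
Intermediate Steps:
x = -2046 (x = -93*22 = -2046)
p(W) = 0 (p(W) = (0**2 + (W - W))**2 = (0 + 0)**2 = 0**2 = 0)
(p(-53 + 27) + x)*(9653 - 32302) = (0 - 2046)*(9653 - 32302) = -2046*(-22649) = 46339854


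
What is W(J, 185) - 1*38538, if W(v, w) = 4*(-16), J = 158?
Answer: -38602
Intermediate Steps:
W(v, w) = -64
W(J, 185) - 1*38538 = -64 - 1*38538 = -64 - 38538 = -38602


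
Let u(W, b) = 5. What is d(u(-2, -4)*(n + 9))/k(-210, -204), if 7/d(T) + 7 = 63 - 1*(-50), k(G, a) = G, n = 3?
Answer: -1/3180 ≈ -0.00031447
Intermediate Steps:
d(T) = 7/106 (d(T) = 7/(-7 + (63 - 1*(-50))) = 7/(-7 + (63 + 50)) = 7/(-7 + 113) = 7/106)
d(u(-2, -4)*(n + 9))/k(-210, -204) = (7/106)/(-210) = (7/106)*(-1/210) = -1/3180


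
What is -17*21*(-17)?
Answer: 6069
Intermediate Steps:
-17*21*(-17) = -357*(-17) = 6069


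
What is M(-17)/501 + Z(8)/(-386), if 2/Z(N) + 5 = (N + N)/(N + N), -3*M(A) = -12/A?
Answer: 5429/6575124 ≈ 0.00082569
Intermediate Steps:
M(A) = 4/A (M(A) = -(-4)/A = 4/A)
Z(N) = -½ (Z(N) = 2/(-5 + (N + N)/(N + N)) = 2/(-5 + (2*N)/((2*N))) = 2/(-5 + (2*N)*(1/(2*N))) = 2/(-5 + 1) = 2/(-4) = 2*(-¼) = -½)
M(-17)/501 + Z(8)/(-386) = (4/(-17))/501 - ½/(-386) = (4*(-1/17))*(1/501) - ½*(-1/386) = -4/17*1/501 + 1/772 = -4/8517 + 1/772 = 5429/6575124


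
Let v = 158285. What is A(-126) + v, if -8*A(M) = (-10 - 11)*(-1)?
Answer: 1266259/8 ≈ 1.5828e+5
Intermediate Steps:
A(M) = -21/8 (A(M) = -(-10 - 11)*(-1)/8 = -(-21)*(-1)/8 = -⅛*21 = -21/8)
A(-126) + v = -21/8 + 158285 = 1266259/8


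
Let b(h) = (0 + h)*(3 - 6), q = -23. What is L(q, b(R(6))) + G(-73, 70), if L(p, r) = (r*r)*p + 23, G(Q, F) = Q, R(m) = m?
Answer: -7502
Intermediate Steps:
b(h) = -3*h (b(h) = h*(-3) = -3*h)
L(p, r) = 23 + p*r**2 (L(p, r) = r**2*p + 23 = p*r**2 + 23 = 23 + p*r**2)
L(q, b(R(6))) + G(-73, 70) = (23 - 23*(-3*6)**2) - 73 = (23 - 23*(-18)**2) - 73 = (23 - 23*324) - 73 = (23 - 7452) - 73 = -7429 - 73 = -7502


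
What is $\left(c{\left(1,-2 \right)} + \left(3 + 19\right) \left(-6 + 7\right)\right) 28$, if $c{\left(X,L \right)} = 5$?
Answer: $756$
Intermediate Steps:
$\left(c{\left(1,-2 \right)} + \left(3 + 19\right) \left(-6 + 7\right)\right) 28 = \left(5 + \left(3 + 19\right) \left(-6 + 7\right)\right) 28 = \left(5 + 22 \cdot 1\right) 28 = \left(5 + 22\right) 28 = 27 \cdot 28 = 756$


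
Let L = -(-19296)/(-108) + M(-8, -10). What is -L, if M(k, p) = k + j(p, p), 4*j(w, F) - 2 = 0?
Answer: 1117/6 ≈ 186.17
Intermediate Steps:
j(w, F) = ½ (j(w, F) = ½ + (¼)*0 = ½ + 0 = ½)
M(k, p) = ½ + k (M(k, p) = k + ½ = ½ + k)
L = -1117/6 (L = -(-19296)/(-108) + (½ - 8) = -(-19296)*(-1)/108 - 15/2 = -201*8/9 - 15/2 = -536/3 - 15/2 = -1117/6 ≈ -186.17)
-L = -1*(-1117/6) = 1117/6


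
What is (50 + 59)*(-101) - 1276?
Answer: -12285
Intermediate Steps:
(50 + 59)*(-101) - 1276 = 109*(-101) - 1276 = -11009 - 1276 = -12285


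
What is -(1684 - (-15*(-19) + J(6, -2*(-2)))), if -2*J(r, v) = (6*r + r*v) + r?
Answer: -1432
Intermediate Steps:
J(r, v) = -7*r/2 - r*v/2 (J(r, v) = -((6*r + r*v) + r)/2 = -(7*r + r*v)/2 = -7*r/2 - r*v/2)
-(1684 - (-15*(-19) + J(6, -2*(-2)))) = -(1684 - (-15*(-19) - 1/2*6*(7 - 2*(-2)))) = -(1684 - (285 - 1/2*6*(7 + 4))) = -(1684 - (285 - 1/2*6*11)) = -(1684 - (285 - 33)) = -(1684 - 1*252) = -(1684 - 252) = -1*1432 = -1432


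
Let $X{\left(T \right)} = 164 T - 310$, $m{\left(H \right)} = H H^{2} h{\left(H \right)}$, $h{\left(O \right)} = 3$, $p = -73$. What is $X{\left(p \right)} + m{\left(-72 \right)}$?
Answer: $-1132026$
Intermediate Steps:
$m{\left(H \right)} = 3 H^{3}$ ($m{\left(H \right)} = H H^{2} \cdot 3 = H^{3} \cdot 3 = 3 H^{3}$)
$X{\left(T \right)} = -310 + 164 T$
$X{\left(p \right)} + m{\left(-72 \right)} = \left(-310 + 164 \left(-73\right)\right) + 3 \left(-72\right)^{3} = \left(-310 - 11972\right) + 3 \left(-373248\right) = -12282 - 1119744 = -1132026$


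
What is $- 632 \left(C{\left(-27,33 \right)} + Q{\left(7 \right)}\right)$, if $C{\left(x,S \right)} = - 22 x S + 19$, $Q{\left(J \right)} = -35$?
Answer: $-12378352$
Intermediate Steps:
$C{\left(x,S \right)} = 19 - 22 S x$ ($C{\left(x,S \right)} = - 22 S x + 19 = 19 - 22 S x$)
$- 632 \left(C{\left(-27,33 \right)} + Q{\left(7 \right)}\right) = - 632 \left(\left(19 - 726 \left(-27\right)\right) - 35\right) = - 632 \left(\left(19 + 19602\right) - 35\right) = - 632 \left(19621 - 35\right) = \left(-632\right) 19586 = -12378352$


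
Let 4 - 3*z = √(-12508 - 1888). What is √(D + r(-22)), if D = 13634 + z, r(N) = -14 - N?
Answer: √(122790 - 6*I*√3599)/3 ≈ 116.8 - 0.1712*I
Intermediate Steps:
z = 4/3 - 2*I*√3599/3 (z = 4/3 - √(-12508 - 1888)/3 = 4/3 - 2*I*√3599/3 ≈ 1.3333 - 39.994*I)
D = 40906/3 - 2*I*√3599/3 (D = 13634 + (4/3 - 2*I*√3599/3) = 40906/3 - 2*I*√3599/3 ≈ 13635.0 - 39.994*I)
√(D + r(-22)) = √((40906/3 - 2*I*√3599/3) + (-14 - 1*(-22))) = √((40906/3 - 2*I*√3599/3) + (-14 + 22)) = √((40906/3 - 2*I*√3599/3) + 8) = √(40930/3 - 2*I*√3599/3)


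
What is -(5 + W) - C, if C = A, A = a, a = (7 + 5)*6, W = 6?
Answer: -83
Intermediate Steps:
a = 72 (a = 12*6 = 72)
A = 72
C = 72
-(5 + W) - C = -(5 + 6) - 1*72 = -1*11 - 72 = -11 - 72 = -83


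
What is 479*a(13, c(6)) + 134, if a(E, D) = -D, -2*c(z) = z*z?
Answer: 8756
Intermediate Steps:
c(z) = -z**2/2 (c(z) = -z*z/2 = -z**2/2)
479*a(13, c(6)) + 134 = 479*(-(-1)*6**2/2) + 134 = 479*(-(-1)*36/2) + 134 = 479*(-1*(-18)) + 134 = 479*18 + 134 = 8622 + 134 = 8756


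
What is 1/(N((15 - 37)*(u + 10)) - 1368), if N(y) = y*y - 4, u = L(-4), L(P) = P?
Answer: 1/16052 ≈ 6.2298e-5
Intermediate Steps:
u = -4
N(y) = -4 + y² (N(y) = y² - 4 = -4 + y²)
1/(N((15 - 37)*(u + 10)) - 1368) = 1/((-4 + ((15 - 37)*(-4 + 10))²) - 1368) = 1/((-4 + (-22*6)²) - 1368) = 1/((-4 + (-132)²) - 1368) = 1/((-4 + 17424) - 1368) = 1/(17420 - 1368) = 1/16052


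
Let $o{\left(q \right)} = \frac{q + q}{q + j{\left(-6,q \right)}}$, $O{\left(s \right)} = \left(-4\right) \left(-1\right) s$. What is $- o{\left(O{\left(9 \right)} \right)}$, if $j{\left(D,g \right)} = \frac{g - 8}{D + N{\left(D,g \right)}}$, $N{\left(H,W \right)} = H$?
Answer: $- \frac{216}{101} \approx -2.1386$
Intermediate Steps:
$O{\left(s \right)} = 4 s$
$j{\left(D,g \right)} = \frac{-8 + g}{2 D}$ ($j{\left(D,g \right)} = \frac{g - 8}{D + D} = \frac{-8 + g}{2 D}$)
$o{\left(q \right)} = \frac{2 q}{\frac{2}{3} + \frac{11 q}{12}}$ ($o{\left(q \right)} = \frac{q + q}{q + \frac{-8 + q}{2 \left(-6\right)}} = \frac{2 q}{q + \frac{1}{2} \left(- \frac{1}{6}\right) \left(-8 + q\right)} = \frac{2 q}{q - \left(- \frac{2}{3} + \frac{q}{12}\right)} = \frac{2 q}{\frac{2}{3} + \frac{11 q}{12}}$)
$- o{\left(O{\left(9 \right)} \right)} = - \frac{24 \cdot 4 \cdot 9}{8 + 11 \cdot 4 \cdot 9} = - \frac{24 \cdot 36}{8 + 11 \cdot 36} = - \frac{24 \cdot 36}{8 + 396} = - \frac{24 \cdot 36}{404} = \left(-1\right) \frac{216}{101} = - \frac{216}{101}$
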